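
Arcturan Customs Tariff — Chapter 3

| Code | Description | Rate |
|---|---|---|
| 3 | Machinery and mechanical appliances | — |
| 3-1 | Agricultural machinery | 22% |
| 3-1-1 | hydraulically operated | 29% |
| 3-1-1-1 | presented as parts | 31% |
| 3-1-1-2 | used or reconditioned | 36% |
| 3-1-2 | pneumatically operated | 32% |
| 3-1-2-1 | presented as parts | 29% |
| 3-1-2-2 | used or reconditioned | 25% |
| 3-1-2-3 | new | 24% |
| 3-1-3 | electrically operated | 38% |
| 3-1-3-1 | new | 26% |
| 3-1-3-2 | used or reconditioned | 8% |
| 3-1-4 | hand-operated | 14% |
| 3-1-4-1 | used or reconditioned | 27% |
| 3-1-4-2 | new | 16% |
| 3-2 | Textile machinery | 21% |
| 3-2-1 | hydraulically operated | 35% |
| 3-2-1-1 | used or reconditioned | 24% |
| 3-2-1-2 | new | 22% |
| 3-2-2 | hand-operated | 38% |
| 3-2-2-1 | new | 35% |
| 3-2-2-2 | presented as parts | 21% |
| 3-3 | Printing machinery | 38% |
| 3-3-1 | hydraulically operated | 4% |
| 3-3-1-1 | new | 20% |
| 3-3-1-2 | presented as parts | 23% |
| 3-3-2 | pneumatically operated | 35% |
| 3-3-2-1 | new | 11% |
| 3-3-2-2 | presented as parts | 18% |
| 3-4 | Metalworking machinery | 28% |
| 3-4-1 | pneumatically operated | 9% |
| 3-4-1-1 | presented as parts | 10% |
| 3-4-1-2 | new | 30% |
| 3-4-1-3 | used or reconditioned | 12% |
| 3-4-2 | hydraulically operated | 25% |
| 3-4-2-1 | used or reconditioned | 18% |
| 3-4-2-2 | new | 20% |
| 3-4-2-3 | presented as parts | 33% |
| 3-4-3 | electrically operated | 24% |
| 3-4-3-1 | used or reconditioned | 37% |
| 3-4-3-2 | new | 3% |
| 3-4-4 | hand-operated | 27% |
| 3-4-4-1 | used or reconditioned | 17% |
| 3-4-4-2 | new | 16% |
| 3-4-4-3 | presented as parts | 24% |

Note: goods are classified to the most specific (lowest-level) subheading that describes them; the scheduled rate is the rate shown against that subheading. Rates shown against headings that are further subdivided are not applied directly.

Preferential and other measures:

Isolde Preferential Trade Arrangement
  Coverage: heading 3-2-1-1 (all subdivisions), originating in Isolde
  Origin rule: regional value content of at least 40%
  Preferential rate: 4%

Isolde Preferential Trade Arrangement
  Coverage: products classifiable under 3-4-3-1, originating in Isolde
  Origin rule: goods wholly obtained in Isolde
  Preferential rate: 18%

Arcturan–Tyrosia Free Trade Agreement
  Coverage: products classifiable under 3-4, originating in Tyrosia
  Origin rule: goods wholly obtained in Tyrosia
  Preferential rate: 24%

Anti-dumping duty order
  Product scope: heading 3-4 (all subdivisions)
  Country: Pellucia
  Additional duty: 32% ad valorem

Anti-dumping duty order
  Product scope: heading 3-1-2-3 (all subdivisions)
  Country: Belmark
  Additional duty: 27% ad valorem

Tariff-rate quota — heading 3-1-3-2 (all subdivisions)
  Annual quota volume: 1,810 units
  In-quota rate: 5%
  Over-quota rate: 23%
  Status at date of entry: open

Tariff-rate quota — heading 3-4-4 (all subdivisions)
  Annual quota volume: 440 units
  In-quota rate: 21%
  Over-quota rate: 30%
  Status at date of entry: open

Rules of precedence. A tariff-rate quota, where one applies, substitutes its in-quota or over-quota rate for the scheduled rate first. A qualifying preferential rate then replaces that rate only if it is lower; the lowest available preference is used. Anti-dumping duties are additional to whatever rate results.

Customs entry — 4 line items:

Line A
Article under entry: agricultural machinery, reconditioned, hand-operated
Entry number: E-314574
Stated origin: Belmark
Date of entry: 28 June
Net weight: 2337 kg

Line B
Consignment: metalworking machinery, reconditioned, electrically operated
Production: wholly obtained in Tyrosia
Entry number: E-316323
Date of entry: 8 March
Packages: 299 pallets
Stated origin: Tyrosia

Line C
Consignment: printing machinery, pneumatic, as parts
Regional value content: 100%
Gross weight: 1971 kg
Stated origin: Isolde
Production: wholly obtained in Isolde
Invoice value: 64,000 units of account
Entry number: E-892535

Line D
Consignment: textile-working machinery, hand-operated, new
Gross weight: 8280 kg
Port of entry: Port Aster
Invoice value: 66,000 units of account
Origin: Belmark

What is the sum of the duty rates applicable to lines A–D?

Line A: agricultural → 3-1; hand-operated → 3-1-4; reconditioned → 3-1-4-1. Scheduled 27%. No special measure applies. → 27%.
Line B: metalworking → 3-4; electrically operated → 3-4-3; reconditioned → 3-4-3-1. Scheduled 37%. Tyrosia agreement on 3-4: wholly obtained → 24% available; preferential 24%. → 24%.
Line C: printing → 3-3; pneumatic → 3-3-2; as parts → 3-3-2-2. Scheduled 18%. Isolde agreement on 3-2-1-1: 3-3-2-2 not covered; Isolde agreement on 3-4-3-1: 3-3-2-2 not covered. → 18%.
Line D: textile-working → 3-2; hand-operated → 3-2-2; new → 3-2-2-1. Scheduled 35%. No special measure applies. → 35%.
Sum: 27% + 24% + 18% + 35% = 104%.

104%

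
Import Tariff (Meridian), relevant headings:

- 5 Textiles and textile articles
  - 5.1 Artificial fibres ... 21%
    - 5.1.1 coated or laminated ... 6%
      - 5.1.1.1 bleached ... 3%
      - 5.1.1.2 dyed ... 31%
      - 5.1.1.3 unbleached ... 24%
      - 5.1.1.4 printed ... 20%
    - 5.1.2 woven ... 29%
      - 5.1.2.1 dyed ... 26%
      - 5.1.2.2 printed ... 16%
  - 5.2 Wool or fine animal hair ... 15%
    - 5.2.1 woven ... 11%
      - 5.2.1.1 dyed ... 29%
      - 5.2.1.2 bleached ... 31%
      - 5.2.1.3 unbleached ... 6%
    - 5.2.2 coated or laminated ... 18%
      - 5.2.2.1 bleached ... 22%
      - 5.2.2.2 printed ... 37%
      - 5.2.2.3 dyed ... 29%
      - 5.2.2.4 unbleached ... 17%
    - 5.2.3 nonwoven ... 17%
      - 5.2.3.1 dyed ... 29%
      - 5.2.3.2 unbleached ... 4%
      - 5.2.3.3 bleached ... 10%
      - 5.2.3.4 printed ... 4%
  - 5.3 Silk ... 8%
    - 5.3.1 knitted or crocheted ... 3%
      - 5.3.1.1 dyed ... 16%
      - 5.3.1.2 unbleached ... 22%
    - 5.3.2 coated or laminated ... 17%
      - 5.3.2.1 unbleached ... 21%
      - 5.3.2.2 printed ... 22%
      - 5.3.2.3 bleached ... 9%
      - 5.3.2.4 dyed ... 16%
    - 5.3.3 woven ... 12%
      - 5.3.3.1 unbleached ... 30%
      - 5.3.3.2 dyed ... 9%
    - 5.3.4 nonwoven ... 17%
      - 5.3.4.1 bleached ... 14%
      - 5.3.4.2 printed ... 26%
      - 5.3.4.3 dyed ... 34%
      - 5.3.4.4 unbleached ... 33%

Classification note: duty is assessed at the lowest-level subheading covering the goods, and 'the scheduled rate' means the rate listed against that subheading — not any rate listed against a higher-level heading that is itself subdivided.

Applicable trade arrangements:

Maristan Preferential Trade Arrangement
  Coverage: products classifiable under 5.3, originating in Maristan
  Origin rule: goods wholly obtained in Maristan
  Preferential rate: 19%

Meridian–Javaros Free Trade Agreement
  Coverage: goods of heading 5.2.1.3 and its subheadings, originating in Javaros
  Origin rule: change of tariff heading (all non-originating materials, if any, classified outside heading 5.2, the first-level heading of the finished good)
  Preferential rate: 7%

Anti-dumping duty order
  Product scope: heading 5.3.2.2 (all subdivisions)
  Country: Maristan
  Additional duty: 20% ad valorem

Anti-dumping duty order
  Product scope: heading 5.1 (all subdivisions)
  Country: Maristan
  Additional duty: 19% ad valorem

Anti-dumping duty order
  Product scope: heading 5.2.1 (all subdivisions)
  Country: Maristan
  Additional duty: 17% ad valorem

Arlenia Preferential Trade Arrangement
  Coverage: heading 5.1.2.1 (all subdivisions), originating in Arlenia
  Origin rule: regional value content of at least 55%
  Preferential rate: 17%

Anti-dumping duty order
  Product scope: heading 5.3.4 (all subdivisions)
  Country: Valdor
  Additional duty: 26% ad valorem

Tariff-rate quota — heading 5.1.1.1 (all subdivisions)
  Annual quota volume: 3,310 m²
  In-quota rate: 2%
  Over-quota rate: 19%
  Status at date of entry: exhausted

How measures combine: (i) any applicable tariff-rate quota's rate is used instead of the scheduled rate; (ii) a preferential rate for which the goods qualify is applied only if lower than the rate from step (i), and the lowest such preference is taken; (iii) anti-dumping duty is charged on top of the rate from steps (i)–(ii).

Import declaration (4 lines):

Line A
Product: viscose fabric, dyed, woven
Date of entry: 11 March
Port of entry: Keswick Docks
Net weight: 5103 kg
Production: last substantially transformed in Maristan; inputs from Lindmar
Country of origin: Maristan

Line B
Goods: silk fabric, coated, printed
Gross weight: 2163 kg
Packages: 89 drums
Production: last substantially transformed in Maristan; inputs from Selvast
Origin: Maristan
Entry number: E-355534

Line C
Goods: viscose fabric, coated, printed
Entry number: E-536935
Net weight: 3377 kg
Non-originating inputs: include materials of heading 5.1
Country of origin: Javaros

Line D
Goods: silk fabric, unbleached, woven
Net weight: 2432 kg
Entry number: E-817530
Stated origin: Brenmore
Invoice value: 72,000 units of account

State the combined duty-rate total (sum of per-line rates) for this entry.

Line A: viscose → 5.1; woven → 5.1.2; dyed → 5.1.2.1. Scheduled 26%. Maristan agreement on 5.3: 5.1.2.1 not covered; anti-dumping (Maristan, 5.1): +19%; total 26% + 19% = 45%. → 45%.
Line B: silk → 5.3; coated → 5.3.2; printed → 5.3.2.2. Scheduled 22%. Maristan agreement on 5.3: not wholly obtained; anti-dumping (Maristan, 5.3.2.2): +20%; total 22% + 20% = 42%. → 42%.
Line C: viscose → 5.1; coated → 5.1.1; printed → 5.1.1.4. Scheduled 20%. Javaros agreement on 5.2.1.3: 5.1.1.4 not covered. → 20%.
Line D: silk → 5.3; woven → 5.3.3; unbleached → 5.3.3.1. Scheduled 30%. No special measure applies. → 30%.
Sum: 45% + 42% + 20% + 30% = 137%.

137%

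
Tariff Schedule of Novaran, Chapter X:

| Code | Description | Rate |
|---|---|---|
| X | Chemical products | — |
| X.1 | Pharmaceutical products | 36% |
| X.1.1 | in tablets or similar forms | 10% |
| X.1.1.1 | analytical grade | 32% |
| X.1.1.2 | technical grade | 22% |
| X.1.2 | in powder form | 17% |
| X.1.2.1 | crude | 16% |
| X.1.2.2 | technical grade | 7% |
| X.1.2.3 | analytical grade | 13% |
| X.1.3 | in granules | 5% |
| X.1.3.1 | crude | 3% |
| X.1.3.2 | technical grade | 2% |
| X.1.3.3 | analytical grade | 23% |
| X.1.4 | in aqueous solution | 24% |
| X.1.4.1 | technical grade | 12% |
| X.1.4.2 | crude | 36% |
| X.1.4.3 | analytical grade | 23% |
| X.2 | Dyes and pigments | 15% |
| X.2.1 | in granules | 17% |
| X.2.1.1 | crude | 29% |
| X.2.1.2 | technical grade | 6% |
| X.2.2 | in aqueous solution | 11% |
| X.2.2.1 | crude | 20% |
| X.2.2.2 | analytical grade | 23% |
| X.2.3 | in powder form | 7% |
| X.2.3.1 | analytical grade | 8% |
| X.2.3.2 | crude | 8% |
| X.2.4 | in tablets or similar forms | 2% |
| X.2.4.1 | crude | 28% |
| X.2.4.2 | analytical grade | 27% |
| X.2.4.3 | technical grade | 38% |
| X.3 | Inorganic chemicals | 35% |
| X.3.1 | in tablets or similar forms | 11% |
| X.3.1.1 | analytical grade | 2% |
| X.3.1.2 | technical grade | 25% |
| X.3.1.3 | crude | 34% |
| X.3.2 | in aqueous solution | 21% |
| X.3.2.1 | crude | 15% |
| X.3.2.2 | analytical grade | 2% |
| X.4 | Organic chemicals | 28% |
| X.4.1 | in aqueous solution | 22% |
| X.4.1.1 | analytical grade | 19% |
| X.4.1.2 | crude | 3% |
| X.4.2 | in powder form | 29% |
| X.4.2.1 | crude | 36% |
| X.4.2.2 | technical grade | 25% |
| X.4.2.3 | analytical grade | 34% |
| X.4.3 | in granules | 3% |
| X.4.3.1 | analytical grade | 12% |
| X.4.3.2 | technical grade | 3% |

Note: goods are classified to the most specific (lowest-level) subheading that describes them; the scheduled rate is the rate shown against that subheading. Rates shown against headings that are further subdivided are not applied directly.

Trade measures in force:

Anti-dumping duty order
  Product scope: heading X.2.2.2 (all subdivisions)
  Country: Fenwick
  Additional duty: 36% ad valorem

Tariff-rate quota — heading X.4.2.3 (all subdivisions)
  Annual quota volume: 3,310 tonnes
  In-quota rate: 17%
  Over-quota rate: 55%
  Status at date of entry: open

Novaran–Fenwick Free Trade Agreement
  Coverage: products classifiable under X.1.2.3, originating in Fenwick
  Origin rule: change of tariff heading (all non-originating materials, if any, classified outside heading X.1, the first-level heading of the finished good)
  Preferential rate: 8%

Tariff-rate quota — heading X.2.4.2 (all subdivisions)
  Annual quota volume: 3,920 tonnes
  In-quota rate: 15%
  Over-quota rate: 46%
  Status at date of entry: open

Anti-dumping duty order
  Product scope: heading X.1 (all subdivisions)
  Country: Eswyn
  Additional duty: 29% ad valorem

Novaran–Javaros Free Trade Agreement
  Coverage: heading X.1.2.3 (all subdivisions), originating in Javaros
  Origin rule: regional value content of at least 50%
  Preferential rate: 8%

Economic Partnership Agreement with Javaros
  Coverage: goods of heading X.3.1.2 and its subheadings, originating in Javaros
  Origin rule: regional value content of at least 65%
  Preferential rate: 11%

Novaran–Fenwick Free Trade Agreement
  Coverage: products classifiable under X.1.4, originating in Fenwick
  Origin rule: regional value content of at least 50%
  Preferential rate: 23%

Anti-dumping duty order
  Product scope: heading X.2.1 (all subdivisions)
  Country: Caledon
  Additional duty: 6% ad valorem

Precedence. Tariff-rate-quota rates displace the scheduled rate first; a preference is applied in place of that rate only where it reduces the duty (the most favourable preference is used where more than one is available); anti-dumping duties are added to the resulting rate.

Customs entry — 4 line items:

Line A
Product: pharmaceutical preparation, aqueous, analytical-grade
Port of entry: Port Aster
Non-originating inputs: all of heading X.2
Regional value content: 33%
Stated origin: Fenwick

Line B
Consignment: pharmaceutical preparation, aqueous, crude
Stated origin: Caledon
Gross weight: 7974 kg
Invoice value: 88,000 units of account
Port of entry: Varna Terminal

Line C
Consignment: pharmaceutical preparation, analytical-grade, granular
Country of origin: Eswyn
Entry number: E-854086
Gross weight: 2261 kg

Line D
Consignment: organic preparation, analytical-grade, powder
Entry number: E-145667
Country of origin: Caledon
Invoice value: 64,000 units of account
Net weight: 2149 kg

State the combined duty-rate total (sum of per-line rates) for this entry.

128%

Line A: pharmaceutical → X.1; aqueous → X.1.4; analytical-grade → X.1.4.3. Scheduled 23%. Fenwick agreement on X.1.2.3: X.1.4.3 not covered; Fenwick agreement on X.1.4: RVC < 50%. → 23%.
Line B: pharmaceutical → X.1; aqueous → X.1.4; crude → X.1.4.2. Scheduled 36%. No special measure applies. → 36%.
Line C: pharmaceutical → X.1; granular → X.1.3; analytical-grade → X.1.3.3. Scheduled 23%. anti-dumping (Eswyn, X.1): +29%; total 23% + 29% = 52%. → 52%.
Line D: organic → X.4; powder → X.4.2; analytical-grade → X.4.2.3. Scheduled 34%. quota on X.4.2.3 open → in-quota 17%. → 17%.
Sum: 23% + 36% + 52% + 17% = 128%.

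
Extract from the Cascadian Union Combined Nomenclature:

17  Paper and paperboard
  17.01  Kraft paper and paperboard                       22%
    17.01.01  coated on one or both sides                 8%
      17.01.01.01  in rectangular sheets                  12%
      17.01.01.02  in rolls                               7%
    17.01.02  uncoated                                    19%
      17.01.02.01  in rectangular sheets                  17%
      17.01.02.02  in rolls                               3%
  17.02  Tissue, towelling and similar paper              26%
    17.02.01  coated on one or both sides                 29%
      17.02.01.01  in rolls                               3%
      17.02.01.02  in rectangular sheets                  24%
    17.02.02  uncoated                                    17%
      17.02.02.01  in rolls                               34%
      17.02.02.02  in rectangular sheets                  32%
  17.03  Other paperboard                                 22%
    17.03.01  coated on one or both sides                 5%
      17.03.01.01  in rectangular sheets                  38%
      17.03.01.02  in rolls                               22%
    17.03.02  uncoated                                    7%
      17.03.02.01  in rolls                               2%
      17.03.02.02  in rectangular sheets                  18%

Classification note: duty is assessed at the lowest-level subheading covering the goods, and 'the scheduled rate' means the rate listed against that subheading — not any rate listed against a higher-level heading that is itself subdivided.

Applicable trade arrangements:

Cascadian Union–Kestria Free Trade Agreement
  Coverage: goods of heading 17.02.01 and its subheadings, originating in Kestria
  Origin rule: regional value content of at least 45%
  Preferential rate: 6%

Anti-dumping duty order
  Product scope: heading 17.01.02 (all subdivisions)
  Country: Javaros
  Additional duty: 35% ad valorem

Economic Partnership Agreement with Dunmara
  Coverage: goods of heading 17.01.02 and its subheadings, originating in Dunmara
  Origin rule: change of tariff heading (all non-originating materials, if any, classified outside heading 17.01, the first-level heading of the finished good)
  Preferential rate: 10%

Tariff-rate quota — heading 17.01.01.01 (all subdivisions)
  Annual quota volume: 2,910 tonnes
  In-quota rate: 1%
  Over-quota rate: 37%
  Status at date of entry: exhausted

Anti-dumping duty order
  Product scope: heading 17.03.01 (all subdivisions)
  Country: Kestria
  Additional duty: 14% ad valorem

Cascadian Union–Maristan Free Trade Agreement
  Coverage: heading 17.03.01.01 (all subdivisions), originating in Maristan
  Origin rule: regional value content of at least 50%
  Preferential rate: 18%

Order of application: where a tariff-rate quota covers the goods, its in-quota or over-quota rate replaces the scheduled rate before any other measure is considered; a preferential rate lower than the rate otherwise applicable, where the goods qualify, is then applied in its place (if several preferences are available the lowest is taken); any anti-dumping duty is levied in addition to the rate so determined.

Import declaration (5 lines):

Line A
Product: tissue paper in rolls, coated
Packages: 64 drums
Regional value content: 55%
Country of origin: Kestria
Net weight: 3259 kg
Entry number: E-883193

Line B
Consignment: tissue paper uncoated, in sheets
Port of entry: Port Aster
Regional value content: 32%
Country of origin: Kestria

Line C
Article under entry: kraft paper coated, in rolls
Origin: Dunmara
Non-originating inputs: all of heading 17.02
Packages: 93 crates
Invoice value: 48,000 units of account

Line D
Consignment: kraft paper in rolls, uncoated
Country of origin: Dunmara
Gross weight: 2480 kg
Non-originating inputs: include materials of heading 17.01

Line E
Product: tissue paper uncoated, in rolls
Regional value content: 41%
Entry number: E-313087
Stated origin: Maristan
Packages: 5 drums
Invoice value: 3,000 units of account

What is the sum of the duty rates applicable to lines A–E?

79%

Line A: tissue paper → 17.02; coated → 17.02.01; in rolls → 17.02.01.01. Scheduled 3%. Kestria agreement on 17.02.01: RVC ≥ 45% → 6% available; preference 6% not lower than 3% → no reduction. → 3%.
Line B: tissue paper → 17.02; uncoated → 17.02.02; in sheets → 17.02.02.02. Scheduled 32%. Kestria agreement on 17.02.01: 17.02.02.02 not covered. → 32%.
Line C: kraft paper → 17.01; coated → 17.01.01; in rolls → 17.01.01.02. Scheduled 7%. Dunmara agreement on 17.01.02: 17.01.01.02 not covered. → 7%.
Line D: kraft paper → 17.01; uncoated → 17.01.02; in rolls → 17.01.02.02. Scheduled 3%. Dunmara agreement on 17.01.02: CTH not met. → 3%.
Line E: tissue paper → 17.02; uncoated → 17.02.02; in rolls → 17.02.02.01. Scheduled 34%. Maristan agreement on 17.03.01.01: 17.02.02.01 not covered. → 34%.
Sum: 3% + 32% + 7% + 3% + 34% = 79%.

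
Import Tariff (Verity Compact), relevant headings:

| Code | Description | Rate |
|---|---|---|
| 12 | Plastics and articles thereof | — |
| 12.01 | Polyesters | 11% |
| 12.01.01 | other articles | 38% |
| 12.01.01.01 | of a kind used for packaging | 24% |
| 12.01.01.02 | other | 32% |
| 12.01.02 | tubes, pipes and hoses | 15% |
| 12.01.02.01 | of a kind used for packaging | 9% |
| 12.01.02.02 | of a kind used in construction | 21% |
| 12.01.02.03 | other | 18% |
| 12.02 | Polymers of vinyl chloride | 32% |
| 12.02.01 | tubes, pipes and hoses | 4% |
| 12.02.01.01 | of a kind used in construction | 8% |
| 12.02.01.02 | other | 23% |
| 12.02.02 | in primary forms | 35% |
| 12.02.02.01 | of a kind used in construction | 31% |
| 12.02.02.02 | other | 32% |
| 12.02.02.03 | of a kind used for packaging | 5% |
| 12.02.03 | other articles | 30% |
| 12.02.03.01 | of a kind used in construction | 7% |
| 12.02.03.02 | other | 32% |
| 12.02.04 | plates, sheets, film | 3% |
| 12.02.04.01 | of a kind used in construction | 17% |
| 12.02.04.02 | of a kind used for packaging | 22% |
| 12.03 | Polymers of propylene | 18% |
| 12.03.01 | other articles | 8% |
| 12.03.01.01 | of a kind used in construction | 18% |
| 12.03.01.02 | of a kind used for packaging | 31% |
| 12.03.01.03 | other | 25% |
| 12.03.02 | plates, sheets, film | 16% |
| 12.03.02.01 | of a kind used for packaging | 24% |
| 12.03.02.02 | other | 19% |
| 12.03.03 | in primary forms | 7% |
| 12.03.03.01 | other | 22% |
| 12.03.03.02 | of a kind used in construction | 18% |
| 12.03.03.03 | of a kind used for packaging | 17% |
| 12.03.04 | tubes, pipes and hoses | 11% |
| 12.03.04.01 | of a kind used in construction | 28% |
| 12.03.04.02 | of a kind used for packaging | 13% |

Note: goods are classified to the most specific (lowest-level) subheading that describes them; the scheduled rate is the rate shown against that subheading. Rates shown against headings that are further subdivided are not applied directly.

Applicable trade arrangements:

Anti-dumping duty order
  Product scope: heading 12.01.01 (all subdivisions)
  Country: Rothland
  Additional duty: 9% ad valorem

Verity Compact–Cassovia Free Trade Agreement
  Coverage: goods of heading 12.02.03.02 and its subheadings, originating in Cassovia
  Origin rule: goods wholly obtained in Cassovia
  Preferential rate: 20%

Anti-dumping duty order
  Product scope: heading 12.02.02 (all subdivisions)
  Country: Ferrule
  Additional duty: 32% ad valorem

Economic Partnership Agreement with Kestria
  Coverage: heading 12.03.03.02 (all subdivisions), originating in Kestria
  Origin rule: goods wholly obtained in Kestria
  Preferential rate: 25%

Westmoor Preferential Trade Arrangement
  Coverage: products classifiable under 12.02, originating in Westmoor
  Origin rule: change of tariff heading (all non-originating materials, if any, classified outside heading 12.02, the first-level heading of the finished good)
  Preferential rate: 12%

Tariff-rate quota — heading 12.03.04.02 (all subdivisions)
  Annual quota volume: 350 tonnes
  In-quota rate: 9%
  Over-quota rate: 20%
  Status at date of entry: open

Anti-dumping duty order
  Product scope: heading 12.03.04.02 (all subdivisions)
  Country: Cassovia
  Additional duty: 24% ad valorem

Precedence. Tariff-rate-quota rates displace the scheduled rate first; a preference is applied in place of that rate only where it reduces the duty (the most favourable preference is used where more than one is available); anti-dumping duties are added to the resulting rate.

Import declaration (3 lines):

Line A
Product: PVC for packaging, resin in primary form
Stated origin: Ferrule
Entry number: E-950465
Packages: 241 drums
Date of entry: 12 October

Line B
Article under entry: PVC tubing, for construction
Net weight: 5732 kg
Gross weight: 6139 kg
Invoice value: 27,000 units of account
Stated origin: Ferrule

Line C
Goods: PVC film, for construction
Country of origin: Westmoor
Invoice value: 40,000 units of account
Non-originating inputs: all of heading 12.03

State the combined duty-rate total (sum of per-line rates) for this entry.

57%

Line A: PVC → 12.02; resin in primary form → 12.02.02; for packaging → 12.02.02.03. Scheduled 5%. anti-dumping (Ferrule, 12.02.02): +32%; total 5% + 32% = 37%. → 37%.
Line B: PVC → 12.02; tubing → 12.02.01; for construction → 12.02.01.01. Scheduled 8%. No special measure applies. → 8%.
Line C: PVC → 12.02; film → 12.02.04; for construction → 12.02.04.01. Scheduled 17%. Westmoor agreement on 12.02: CTH met → 12% available; preferential 12%. → 12%.
Sum: 37% + 8% + 12% = 57%.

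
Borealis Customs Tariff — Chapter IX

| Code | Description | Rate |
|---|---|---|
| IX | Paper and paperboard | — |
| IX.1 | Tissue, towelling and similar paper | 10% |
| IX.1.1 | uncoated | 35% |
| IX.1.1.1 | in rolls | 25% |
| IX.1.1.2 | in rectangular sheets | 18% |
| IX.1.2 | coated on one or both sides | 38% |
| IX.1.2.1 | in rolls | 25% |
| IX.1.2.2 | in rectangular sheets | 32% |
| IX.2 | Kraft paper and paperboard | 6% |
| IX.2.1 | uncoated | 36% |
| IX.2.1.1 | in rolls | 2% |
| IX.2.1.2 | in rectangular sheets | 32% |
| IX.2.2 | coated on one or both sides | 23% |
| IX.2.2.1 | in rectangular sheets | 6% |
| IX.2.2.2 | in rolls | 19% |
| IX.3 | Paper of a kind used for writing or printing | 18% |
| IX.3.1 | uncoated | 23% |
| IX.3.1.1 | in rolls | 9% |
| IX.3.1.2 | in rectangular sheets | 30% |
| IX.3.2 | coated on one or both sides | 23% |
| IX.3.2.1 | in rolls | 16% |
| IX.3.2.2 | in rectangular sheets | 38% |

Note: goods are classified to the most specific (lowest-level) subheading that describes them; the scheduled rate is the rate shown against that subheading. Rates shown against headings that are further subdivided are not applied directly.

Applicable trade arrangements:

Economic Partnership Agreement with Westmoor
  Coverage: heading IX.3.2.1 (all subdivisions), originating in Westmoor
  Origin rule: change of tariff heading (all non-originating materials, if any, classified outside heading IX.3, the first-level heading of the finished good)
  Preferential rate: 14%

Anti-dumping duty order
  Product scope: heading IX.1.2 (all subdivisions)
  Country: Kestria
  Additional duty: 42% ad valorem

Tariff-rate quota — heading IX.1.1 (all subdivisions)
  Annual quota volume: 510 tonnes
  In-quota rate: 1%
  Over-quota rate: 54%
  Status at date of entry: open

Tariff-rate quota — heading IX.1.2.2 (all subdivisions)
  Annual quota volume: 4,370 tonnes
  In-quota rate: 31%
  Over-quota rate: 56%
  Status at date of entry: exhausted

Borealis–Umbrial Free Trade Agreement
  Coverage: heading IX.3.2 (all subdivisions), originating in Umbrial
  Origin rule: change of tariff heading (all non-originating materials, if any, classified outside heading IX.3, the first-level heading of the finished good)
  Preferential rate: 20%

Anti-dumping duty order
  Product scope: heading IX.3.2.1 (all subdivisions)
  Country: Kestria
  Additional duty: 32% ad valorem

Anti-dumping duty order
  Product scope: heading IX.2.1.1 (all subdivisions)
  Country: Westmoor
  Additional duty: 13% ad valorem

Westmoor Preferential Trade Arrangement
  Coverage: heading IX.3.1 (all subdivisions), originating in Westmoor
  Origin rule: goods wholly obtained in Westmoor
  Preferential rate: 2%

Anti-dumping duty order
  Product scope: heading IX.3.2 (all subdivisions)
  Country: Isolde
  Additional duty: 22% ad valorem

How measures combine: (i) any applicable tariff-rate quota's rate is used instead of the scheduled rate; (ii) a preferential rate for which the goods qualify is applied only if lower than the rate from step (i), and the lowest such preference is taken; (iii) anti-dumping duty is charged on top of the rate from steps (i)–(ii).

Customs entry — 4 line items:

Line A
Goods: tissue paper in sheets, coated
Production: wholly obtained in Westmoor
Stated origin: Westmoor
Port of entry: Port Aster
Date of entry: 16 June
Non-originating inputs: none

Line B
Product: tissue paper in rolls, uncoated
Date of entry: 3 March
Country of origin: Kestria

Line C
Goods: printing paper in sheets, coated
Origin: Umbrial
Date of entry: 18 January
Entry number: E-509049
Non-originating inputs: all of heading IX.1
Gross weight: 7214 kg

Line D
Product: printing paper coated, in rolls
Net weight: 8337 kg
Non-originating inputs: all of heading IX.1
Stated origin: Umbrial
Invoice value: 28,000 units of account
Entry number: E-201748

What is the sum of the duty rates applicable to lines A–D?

Line A: tissue paper → IX.1; coated → IX.1.2; in sheets → IX.1.2.2. Scheduled 32%. quota on IX.1.2.2 exhausted → over-quota 56%; Westmoor agreement on IX.3.2.1: IX.1.2.2 not covered; Westmoor agreement on IX.3.1: IX.1.2.2 not covered. → 56%.
Line B: tissue paper → IX.1; uncoated → IX.1.1; in rolls → IX.1.1.1. Scheduled 25%. quota on IX.1.1 open → in-quota 1%. → 1%.
Line C: printing paper → IX.3; coated → IX.3.2; in sheets → IX.3.2.2. Scheduled 38%. Umbrial agreement on IX.3.2: CTH met → 20% available; preferential 20%. → 20%.
Line D: printing paper → IX.3; coated → IX.3.2; in rolls → IX.3.2.1. Scheduled 16%. Umbrial agreement on IX.3.2: CTH met → 20% available; preference 20% not lower than 16% → no reduction. → 16%.
Sum: 56% + 1% + 20% + 16% = 93%.

93%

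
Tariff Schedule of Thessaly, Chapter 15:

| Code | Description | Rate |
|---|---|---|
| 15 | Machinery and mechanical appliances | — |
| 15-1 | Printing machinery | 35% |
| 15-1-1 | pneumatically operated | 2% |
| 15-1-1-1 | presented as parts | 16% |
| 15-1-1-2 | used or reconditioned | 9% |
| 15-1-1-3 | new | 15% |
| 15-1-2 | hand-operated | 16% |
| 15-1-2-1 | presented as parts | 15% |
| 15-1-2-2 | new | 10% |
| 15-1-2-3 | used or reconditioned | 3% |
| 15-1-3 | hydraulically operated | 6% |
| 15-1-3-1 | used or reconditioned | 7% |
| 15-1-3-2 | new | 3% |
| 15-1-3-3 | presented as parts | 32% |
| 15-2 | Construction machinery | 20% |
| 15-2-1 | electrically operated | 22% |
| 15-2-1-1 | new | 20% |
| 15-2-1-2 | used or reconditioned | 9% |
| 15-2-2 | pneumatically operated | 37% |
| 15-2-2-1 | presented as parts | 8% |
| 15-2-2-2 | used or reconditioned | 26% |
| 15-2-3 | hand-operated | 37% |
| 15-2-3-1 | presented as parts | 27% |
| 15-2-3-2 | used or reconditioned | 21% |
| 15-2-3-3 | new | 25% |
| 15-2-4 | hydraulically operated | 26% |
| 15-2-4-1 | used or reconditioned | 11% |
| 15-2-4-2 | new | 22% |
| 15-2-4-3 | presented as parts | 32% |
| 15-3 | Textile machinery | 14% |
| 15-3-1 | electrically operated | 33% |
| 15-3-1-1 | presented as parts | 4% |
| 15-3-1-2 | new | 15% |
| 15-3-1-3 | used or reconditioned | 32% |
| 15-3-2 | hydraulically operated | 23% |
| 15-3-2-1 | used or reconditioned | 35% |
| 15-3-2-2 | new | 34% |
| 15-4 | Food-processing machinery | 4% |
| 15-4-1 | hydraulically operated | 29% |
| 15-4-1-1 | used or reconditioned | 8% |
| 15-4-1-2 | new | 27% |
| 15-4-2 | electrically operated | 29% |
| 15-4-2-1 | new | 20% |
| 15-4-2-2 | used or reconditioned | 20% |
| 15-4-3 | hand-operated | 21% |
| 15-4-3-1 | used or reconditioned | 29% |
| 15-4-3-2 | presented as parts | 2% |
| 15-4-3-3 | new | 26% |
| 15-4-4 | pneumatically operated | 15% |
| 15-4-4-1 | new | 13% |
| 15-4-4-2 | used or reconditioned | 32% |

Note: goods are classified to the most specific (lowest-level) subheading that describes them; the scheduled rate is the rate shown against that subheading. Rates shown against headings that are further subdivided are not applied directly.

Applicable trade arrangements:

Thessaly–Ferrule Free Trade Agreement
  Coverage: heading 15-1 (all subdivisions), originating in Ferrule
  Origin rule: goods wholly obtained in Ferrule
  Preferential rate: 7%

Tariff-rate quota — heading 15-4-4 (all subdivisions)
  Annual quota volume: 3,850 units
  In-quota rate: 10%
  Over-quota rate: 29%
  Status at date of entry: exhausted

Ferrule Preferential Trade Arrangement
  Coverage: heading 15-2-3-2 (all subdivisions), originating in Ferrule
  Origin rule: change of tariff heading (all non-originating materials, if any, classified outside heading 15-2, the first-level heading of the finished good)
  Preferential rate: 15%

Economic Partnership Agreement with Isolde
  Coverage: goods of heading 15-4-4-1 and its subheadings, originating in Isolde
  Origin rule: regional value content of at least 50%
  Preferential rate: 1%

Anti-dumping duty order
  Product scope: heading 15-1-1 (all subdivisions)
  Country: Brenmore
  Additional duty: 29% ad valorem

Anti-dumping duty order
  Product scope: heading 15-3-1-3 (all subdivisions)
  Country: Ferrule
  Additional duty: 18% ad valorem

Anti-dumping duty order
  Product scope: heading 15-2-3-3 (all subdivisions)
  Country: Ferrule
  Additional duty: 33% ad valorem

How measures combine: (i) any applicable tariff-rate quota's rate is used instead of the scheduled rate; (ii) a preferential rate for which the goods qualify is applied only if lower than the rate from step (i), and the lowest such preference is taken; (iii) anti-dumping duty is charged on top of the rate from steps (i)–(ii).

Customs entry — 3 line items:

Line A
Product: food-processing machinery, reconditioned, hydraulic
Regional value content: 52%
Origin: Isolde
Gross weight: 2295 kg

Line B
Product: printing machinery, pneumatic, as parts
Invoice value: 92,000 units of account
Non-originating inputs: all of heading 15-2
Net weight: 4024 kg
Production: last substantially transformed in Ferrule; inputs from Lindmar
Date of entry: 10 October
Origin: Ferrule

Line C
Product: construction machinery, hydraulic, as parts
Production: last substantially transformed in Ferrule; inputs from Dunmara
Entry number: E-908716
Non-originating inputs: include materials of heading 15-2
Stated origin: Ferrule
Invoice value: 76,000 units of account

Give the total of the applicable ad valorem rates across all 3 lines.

56%

Line A: food-processing → 15-4; hydraulic → 15-4-1; reconditioned → 15-4-1-1. Scheduled 8%. Isolde agreement on 15-4-4-1: 15-4-1-1 not covered. → 8%.
Line B: printing → 15-1; pneumatic → 15-1-1; as parts → 15-1-1-1. Scheduled 16%. Ferrule agreement on 15-1: not wholly obtained; Ferrule agreement on 15-2-3-2: 15-1-1-1 not covered. → 16%.
Line C: construction → 15-2; hydraulic → 15-2-4; as parts → 15-2-4-3. Scheduled 32%. Ferrule agreement on 15-1: 15-2-4-3 not covered; Ferrule agreement on 15-2-3-2: 15-2-4-3 not covered. → 32%.
Sum: 8% + 16% + 32% = 56%.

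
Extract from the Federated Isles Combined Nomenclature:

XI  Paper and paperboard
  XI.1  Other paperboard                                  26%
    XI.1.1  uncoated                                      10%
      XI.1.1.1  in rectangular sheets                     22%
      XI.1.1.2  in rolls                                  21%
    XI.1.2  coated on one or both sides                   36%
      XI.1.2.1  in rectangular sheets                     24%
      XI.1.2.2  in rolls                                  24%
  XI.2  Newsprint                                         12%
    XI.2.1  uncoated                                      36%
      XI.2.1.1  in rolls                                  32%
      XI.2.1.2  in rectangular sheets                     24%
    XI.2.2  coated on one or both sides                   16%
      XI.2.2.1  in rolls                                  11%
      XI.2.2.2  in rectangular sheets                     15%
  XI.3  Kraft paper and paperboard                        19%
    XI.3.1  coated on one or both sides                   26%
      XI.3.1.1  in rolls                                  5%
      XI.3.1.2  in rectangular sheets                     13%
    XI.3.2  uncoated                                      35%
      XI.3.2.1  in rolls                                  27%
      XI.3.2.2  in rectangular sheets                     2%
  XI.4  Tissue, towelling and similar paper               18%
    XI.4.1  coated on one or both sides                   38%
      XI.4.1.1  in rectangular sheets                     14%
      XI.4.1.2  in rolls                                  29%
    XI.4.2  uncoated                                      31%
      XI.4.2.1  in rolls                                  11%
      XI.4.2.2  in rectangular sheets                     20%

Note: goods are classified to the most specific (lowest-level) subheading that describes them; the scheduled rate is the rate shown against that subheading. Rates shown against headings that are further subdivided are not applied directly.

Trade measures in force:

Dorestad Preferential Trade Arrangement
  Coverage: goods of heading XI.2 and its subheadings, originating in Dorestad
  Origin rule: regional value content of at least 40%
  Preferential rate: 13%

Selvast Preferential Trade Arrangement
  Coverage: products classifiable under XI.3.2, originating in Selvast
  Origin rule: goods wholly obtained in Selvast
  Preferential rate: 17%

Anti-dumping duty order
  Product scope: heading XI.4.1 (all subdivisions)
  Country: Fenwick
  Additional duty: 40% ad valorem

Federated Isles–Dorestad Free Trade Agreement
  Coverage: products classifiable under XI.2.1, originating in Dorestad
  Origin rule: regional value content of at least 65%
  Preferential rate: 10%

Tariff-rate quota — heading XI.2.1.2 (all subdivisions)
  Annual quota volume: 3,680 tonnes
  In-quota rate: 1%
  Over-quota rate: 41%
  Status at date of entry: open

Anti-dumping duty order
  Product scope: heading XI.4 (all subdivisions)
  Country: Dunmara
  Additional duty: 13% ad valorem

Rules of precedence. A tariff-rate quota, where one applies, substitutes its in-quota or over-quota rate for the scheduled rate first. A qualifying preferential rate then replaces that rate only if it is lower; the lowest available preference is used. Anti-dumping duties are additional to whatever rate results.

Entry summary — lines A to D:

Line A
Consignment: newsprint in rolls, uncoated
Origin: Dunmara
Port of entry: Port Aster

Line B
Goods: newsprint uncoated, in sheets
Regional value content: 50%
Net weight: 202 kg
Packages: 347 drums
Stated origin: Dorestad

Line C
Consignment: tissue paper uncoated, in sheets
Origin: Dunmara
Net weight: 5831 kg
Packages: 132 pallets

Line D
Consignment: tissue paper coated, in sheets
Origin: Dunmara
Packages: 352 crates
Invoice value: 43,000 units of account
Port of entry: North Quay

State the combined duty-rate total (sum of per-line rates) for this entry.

Line A: newsprint → XI.2; uncoated → XI.2.1; in rolls → XI.2.1.1. Scheduled 32%. No special measure applies. → 32%.
Line B: newsprint → XI.2; uncoated → XI.2.1; in sheets → XI.2.1.2. Scheduled 24%. quota on XI.2.1.2 open → in-quota 1%; Dorestad agreement on XI.2: RVC ≥ 40% → 13% available; Dorestad agreement on XI.2.1: RVC < 65%; preference 13% not lower than 1% → no reduction. → 1%.
Line C: tissue paper → XI.4; uncoated → XI.4.2; in sheets → XI.4.2.2. Scheduled 20%. anti-dumping (Dunmara, XI.4): +13%; total 20% + 13% = 33%. → 33%.
Line D: tissue paper → XI.4; coated → XI.4.1; in sheets → XI.4.1.1. Scheduled 14%. anti-dumping (Dunmara, XI.4): +13%; total 14% + 13% = 27%. → 27%.
Sum: 32% + 1% + 33% + 27% = 93%.

93%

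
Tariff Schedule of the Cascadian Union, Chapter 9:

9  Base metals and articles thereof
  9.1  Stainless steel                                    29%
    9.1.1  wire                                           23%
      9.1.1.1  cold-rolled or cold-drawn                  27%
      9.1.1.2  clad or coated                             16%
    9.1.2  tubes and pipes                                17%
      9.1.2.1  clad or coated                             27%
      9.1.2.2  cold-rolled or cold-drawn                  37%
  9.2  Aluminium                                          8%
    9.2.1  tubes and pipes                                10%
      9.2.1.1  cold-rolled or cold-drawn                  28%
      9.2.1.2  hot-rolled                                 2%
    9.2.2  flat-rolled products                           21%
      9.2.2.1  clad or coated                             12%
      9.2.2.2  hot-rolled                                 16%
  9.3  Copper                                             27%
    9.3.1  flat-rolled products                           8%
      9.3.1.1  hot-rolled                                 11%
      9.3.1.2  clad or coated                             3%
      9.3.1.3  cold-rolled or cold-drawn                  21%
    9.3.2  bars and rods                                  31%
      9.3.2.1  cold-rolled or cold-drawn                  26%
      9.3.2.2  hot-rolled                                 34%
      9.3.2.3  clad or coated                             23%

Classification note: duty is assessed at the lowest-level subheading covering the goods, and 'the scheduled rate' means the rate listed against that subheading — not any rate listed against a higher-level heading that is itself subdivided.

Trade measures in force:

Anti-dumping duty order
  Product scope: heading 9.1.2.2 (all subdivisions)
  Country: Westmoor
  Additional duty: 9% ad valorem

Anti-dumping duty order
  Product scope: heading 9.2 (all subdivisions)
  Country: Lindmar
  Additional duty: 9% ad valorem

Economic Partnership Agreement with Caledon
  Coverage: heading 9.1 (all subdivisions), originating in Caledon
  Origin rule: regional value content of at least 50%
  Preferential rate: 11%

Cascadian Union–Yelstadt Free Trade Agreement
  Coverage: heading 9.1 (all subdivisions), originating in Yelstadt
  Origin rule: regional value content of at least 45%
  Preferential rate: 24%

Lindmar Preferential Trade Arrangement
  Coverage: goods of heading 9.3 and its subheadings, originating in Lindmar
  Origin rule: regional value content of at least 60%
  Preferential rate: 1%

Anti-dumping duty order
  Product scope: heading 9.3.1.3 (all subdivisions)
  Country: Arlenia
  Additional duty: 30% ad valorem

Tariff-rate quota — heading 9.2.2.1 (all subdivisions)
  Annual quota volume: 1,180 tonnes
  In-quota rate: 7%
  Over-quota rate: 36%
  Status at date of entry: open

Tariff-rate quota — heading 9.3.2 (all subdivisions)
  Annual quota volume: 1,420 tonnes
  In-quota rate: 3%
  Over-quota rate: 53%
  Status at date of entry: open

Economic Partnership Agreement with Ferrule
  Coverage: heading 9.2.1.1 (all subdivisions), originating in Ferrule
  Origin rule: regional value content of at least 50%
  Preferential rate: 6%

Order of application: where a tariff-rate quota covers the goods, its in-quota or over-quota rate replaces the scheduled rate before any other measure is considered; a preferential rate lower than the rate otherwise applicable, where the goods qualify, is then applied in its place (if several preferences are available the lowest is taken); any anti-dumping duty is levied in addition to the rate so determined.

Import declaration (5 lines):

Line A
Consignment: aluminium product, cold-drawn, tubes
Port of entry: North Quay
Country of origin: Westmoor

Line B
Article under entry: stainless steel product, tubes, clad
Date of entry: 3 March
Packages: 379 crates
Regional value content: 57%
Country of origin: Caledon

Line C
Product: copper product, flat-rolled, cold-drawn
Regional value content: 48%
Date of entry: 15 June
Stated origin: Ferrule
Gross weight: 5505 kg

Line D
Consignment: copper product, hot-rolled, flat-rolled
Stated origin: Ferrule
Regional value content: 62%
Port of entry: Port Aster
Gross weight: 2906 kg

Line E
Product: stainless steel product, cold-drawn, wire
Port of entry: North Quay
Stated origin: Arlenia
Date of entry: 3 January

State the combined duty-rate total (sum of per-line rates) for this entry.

98%

Line A: aluminium → 9.2; tubes → 9.2.1; cold-drawn → 9.2.1.1. Scheduled 28%. No special measure applies. → 28%.
Line B: stainless steel → 9.1; tubes → 9.1.2; clad → 9.1.2.1. Scheduled 27%. Caledon agreement on 9.1: RVC ≥ 50% → 11% available; preferential 11%. → 11%.
Line C: copper → 9.3; flat-rolled → 9.3.1; cold-drawn → 9.3.1.3. Scheduled 21%. Ferrule agreement on 9.2.1.1: 9.3.1.3 not covered. → 21%.
Line D: copper → 9.3; flat-rolled → 9.3.1; hot-rolled → 9.3.1.1. Scheduled 11%. Ferrule agreement on 9.2.1.1: 9.3.1.1 not covered. → 11%.
Line E: stainless steel → 9.1; wire → 9.1.1; cold-drawn → 9.1.1.1. Scheduled 27%. No special measure applies. → 27%.
Sum: 28% + 11% + 21% + 11% + 27% = 98%.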